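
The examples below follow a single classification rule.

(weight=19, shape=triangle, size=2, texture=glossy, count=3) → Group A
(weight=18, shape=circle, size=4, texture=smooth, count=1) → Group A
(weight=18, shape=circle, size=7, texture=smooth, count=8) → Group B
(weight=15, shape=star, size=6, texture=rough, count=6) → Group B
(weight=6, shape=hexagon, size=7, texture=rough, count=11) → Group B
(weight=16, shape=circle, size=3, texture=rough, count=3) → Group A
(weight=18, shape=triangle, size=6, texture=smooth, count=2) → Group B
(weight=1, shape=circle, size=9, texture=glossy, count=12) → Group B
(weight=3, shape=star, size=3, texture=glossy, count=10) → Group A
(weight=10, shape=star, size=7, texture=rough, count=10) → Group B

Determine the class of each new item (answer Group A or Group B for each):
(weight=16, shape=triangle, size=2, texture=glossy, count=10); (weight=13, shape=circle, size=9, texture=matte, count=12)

Group A, Group B

Every 'Group A' example satisfies: size ≤ 4. None of the 'Group B' examples do.
(weight=16, shape=triangle, size=2, texture=glossy, count=10): size = 2 — has this property, so Group A. (weight=13, shape=circle, size=9, texture=matte, count=12): size = 9 — doesn't match, so Group B.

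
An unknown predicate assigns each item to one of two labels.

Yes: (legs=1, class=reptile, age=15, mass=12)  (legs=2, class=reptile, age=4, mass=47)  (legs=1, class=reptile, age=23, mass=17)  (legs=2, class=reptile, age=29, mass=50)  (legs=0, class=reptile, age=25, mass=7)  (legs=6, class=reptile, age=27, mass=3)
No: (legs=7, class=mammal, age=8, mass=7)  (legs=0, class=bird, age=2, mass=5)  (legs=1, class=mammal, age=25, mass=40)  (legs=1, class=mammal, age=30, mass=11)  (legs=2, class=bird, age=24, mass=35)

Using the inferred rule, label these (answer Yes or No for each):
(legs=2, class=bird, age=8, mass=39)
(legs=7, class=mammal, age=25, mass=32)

Checking candidate rules against both groups, what survives is: class is reptile.
(legs=2, class=bird, age=8, mass=39) → class is bird → No. (legs=7, class=mammal, age=25, mass=32) → class is mammal → No.

No, No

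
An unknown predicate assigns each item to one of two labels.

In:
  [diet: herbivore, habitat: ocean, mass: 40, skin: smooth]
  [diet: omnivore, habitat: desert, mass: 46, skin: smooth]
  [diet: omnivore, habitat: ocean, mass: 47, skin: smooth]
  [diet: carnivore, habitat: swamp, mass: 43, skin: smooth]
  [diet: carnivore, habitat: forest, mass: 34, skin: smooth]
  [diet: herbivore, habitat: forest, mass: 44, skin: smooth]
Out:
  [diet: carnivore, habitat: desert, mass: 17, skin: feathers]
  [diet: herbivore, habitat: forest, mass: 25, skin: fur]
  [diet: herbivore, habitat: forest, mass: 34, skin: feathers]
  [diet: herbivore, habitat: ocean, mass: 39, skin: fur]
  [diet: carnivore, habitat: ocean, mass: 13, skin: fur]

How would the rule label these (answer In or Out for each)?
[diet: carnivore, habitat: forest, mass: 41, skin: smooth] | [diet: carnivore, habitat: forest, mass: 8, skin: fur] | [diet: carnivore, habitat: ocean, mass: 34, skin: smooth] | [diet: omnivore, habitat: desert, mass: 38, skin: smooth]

In, Out, In, In

One predicate separates the groups cleanly: skin is smooth.
[diet: carnivore, habitat: forest, mass: 41, skin: smooth] → skin is smooth → In. [diet: carnivore, habitat: forest, mass: 8, skin: fur] → skin is fur → Out. [diet: carnivore, habitat: ocean, mass: 34, skin: smooth] → skin is smooth → In. [diet: omnivore, habitat: desert, mass: 38, skin: smooth] → skin is smooth → In.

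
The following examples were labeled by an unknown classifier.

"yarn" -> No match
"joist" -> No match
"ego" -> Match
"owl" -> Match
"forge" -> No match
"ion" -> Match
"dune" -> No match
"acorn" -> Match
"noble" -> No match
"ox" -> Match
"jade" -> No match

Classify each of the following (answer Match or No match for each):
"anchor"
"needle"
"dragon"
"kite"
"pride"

Match, No match, No match, No match, No match

Checking candidate rules against both groups, what survives is: starts with a vowel.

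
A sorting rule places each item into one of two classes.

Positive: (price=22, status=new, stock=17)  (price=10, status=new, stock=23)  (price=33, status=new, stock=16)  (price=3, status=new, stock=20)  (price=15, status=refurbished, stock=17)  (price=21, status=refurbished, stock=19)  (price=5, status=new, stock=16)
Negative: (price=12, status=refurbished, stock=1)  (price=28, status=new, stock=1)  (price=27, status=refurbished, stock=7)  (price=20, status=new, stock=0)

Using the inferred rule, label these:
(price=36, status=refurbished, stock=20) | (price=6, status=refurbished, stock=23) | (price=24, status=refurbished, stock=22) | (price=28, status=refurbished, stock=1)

Positive, Positive, Positive, Negative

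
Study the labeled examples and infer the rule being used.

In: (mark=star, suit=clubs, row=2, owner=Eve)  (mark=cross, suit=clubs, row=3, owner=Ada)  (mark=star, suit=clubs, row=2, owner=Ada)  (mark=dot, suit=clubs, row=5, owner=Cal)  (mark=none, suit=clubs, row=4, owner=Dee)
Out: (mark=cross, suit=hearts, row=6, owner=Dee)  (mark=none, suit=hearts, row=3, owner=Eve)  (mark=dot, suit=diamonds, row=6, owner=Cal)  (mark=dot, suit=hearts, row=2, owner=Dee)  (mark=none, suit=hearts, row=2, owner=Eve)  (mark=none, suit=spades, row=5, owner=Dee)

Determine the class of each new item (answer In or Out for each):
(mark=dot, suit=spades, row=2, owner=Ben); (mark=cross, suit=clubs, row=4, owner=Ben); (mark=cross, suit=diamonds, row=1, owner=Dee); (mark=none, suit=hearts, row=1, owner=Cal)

Out, In, Out, Out

The classifier is using: suit is clubs.
(mark=dot, suit=spades, row=2, owner=Ben): suit is spades, doesn't match → Out.
(mark=cross, suit=clubs, row=4, owner=Ben): suit is clubs, matches → In.
(mark=cross, suit=diamonds, row=1, owner=Dee): suit is diamonds, doesn't match → Out.
(mark=none, suit=hearts, row=1, owner=Cal): suit is hearts, doesn't match → Out.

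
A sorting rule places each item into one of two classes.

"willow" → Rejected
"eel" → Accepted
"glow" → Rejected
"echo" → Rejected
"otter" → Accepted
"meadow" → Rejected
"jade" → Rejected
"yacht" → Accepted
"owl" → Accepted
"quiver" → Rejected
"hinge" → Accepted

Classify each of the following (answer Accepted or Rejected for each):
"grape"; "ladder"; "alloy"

Accepted, Rejected, Accepted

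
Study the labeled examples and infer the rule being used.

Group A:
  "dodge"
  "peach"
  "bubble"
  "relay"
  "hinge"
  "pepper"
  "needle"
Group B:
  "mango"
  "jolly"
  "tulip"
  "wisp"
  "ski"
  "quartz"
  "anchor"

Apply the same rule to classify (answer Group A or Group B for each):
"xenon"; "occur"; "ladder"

Group A, Group B, Group A

Comparing the two groups points to one rule — contains 'e'.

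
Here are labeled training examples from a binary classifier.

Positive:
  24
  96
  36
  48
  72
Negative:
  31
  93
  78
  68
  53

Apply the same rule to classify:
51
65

Negative, Negative

The pattern is that an item is 'Positive' exactly when: multiple of 12.
51: 51 = 12·4 + 3 — doesn't qualify, so Negative. 65: 65 = 12·5 + 5 — doesn't qualify, so Negative.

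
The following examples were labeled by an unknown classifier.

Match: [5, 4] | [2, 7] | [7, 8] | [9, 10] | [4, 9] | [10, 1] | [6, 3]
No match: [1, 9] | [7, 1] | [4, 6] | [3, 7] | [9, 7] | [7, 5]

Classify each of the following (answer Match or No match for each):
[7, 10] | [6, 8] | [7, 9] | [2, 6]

Match, No match, No match, No match

A rule that fits every label: sum is odd — true of each 'Match' example, false of each 'No match' one.
[7, 10]: 7+10 = 17, meets the rule → Match.
[6, 8]: 6+8 = 14, does not pass → No match.
[7, 9]: 7+9 = 16, does not pass → No match.
[2, 6]: 2+6 = 8, does not pass → No match.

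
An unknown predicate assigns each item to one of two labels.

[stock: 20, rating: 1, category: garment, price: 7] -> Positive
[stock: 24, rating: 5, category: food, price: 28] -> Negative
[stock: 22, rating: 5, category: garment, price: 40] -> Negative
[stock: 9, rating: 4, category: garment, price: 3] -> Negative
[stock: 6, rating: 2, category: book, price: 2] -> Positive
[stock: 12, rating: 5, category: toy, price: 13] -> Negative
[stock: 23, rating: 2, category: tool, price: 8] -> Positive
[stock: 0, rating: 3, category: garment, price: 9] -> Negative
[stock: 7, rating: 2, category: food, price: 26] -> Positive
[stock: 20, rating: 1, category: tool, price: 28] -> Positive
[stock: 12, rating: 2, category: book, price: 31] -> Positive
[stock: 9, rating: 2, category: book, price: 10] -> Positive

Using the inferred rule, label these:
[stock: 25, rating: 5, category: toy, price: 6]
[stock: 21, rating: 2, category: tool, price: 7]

Negative, Positive

The rule appears to be: rating ≤ 2.
Negative: [stock: 25, rating: 5, category: toy, price: 6], since rating = 5. Positive: [stock: 21, rating: 2, category: tool, price: 7], since rating = 2.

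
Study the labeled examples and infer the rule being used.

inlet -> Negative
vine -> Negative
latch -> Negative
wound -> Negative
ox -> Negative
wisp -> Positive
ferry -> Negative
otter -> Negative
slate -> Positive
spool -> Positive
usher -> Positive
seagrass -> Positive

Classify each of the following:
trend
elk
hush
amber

Negative, Negative, Positive, Negative

Checking candidate rules against both groups, what survives is: contains 's'.
Negative: trend, since no 's'.
Negative: elk, since no 's'.
Positive: hush, since has 's'.
Negative: amber, since no 's'.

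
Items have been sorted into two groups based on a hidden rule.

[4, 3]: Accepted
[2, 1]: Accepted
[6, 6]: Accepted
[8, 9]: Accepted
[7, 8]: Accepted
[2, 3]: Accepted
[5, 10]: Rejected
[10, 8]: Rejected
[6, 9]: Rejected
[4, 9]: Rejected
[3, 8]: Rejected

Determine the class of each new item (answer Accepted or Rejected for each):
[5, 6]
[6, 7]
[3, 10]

Accepted, Accepted, Rejected

The classifier is using: |first − second| ≤ 1.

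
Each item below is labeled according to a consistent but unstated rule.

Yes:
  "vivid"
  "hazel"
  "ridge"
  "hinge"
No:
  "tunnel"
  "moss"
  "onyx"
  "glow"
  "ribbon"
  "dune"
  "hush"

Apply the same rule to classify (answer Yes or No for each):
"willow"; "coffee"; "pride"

The common property of the 'Yes' items is: odd length. No 'No' item has it.

No, No, Yes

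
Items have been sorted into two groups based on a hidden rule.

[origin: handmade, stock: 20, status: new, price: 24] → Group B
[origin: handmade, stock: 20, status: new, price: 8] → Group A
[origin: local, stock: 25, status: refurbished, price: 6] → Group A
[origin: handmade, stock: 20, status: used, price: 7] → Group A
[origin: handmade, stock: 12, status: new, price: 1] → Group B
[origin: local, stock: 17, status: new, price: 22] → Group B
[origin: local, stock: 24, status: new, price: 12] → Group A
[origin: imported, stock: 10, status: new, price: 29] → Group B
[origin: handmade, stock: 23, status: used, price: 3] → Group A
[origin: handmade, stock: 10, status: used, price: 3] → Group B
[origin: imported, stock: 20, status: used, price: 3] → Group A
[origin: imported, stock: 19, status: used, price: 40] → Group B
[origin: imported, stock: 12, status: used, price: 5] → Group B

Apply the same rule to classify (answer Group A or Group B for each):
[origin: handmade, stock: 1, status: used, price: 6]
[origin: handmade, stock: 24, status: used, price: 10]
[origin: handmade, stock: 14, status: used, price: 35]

Group B, Group A, Group B

All 'Group A' examples share one property — stock ≥ 17 AND price ≤ 12 — and every 'Group B' example lacks it.
[origin: handmade, stock: 1, status: used, price: 6] — stock = 1, price = 6, hence Group B. [origin: handmade, stock: 24, status: used, price: 10] — stock = 24, price = 10, hence Group A. [origin: handmade, stock: 14, status: used, price: 35] — stock = 14, price = 35, hence Group B.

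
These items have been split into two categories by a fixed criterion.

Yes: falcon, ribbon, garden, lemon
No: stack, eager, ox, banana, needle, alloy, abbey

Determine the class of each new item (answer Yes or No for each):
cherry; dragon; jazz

No, Yes, No

The distinguishing property — ends with 'n' — holds for all the 'Yes' cases and none of the 'No' cases.
cherry — ends with 'y', hence No.
dragon — ends with 'n', hence Yes.
jazz — ends with 'z', hence No.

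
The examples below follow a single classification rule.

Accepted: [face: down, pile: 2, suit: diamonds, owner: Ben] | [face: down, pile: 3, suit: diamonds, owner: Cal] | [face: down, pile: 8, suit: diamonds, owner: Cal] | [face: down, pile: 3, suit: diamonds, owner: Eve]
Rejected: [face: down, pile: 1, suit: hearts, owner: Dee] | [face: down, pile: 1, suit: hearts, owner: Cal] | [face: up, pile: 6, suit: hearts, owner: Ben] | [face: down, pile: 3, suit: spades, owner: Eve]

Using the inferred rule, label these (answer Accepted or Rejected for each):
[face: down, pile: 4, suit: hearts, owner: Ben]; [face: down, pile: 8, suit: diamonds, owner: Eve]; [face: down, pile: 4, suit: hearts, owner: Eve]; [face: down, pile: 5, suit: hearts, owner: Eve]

Rejected, Accepted, Rejected, Rejected

Looking at the examples, the only property every 'Accepted' case has and every 'Rejected' case lacks is: suit is diamonds.
[face: down, pile: 4, suit: hearts, owner: Ben] — suit is hearts, hence Rejected. [face: down, pile: 8, suit: diamonds, owner: Eve] — suit is diamonds, hence Accepted. [face: down, pile: 4, suit: hearts, owner: Eve] — suit is hearts, hence Rejected. [face: down, pile: 5, suit: hearts, owner: Eve] — suit is hearts, hence Rejected.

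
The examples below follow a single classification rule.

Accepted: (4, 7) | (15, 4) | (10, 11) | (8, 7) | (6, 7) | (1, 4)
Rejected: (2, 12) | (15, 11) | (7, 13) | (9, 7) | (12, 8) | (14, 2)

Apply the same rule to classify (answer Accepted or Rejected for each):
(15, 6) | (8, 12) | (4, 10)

Accepted, Rejected, Rejected

One predicate separates the groups cleanly: sum is odd.
Accepted: (15, 6), since 15+6 = 21. Rejected: (8, 12), since 8+12 = 20. Rejected: (4, 10), since 4+10 = 14.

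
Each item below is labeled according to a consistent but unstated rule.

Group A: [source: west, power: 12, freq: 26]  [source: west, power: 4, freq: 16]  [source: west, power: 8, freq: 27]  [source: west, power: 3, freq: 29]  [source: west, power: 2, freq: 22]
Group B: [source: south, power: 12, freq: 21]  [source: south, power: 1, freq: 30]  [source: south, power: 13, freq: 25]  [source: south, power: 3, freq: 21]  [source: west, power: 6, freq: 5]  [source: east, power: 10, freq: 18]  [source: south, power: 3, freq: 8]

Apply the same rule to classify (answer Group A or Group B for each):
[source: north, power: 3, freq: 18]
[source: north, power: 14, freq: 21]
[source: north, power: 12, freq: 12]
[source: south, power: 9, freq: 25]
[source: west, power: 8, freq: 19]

Group B, Group B, Group B, Group B, Group A

The distinguishing property — source is west AND freq ≥ 8 — holds for all the 'Group A' cases and none of the 'Group B' cases.
[source: north, power: 3, freq: 18] → source is north, freq = 18 → Group B. [source: north, power: 14, freq: 21] → source is north, freq = 21 → Group B. [source: north, power: 12, freq: 12] → source is north, freq = 12 → Group B. [source: south, power: 9, freq: 25] → source is south, freq = 25 → Group B. [source: west, power: 8, freq: 19] → source is west, freq = 19 → Group A.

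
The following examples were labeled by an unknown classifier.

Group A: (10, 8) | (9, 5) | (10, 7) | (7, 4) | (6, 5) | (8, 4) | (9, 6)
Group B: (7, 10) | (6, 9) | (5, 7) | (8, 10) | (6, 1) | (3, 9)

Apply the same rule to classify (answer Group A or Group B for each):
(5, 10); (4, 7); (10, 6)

A rule that fits every label: first > second AND sum ≥ 11 — true of each 'Group A' example, false of each 'Group B' one.
(5, 10): Group B (5 < 10, 5+10 = 15). (4, 7): Group B (4 < 7, 4+7 = 11). (10, 6): Group A (10 > 6, 10+6 = 16).

Group B, Group B, Group A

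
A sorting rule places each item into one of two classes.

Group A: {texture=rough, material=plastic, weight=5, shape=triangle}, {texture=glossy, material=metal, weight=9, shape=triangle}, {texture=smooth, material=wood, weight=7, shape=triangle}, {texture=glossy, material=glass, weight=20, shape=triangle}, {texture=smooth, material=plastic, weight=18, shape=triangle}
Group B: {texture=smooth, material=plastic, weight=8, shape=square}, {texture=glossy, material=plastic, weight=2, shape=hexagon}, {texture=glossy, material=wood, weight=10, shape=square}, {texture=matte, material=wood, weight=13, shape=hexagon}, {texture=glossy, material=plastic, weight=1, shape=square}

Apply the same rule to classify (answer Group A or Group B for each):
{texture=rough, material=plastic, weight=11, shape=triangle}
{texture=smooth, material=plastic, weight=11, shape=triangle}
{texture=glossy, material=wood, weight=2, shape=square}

Group A, Group A, Group B

The common property of the 'Group A' items is: shape is triangle. No 'Group B' item has it.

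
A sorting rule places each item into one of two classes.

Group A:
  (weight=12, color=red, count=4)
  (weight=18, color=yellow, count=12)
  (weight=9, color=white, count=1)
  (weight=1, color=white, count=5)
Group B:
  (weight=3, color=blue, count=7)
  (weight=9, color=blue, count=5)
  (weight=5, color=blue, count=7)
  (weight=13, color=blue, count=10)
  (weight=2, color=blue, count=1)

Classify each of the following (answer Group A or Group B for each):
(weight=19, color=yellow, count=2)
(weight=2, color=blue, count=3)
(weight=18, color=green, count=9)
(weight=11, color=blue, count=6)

Group A, Group B, Group A, Group B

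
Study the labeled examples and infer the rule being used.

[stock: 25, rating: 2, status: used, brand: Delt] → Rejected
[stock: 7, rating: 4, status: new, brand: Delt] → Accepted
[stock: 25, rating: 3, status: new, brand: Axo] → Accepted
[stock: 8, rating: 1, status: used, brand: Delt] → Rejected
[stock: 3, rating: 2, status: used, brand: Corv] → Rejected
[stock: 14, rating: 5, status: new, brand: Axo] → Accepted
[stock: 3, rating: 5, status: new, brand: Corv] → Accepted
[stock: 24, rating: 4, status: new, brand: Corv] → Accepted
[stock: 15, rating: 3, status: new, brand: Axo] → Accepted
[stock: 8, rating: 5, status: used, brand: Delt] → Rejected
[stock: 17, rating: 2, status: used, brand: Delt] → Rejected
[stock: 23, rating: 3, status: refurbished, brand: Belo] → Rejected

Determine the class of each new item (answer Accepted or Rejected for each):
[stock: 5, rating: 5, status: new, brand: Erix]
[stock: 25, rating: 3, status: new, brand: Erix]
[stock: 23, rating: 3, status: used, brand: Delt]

The pattern is that an item is 'Accepted' exactly when: status is new.
Accepted: [stock: 5, rating: 5, status: new, brand: Erix], since status is new. Accepted: [stock: 25, rating: 3, status: new, brand: Erix], since status is new. Rejected: [stock: 23, rating: 3, status: used, brand: Delt], since status is used.

Accepted, Accepted, Rejected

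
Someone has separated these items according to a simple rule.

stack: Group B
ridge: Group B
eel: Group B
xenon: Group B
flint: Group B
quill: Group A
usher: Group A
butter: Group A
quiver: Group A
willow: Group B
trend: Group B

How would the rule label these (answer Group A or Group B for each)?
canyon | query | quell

The rule appears to be: contains 'u'.
Group B: canyon, since no 'u'. Group A: query, since has 'u'. Group A: quell, since has 'u'.

Group B, Group A, Group A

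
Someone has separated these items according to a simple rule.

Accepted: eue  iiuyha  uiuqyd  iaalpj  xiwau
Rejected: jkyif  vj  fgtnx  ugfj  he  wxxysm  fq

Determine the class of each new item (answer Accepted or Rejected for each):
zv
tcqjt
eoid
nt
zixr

A rule that fits every label: has ≥ 2 vowels — true of each 'Accepted' example, false of each 'Rejected' one.

Rejected, Rejected, Accepted, Rejected, Rejected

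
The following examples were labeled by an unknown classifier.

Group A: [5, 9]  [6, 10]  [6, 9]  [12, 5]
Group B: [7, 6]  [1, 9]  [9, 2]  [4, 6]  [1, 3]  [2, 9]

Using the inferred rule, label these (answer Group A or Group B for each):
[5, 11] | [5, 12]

Group A, Group A

A rule that fits every label: sum ≥ 14 — true of each 'Group A' example, false of each 'Group B' one.
[5, 11]: 5+11 = 16, meets the rule → Group A. [5, 12]: 5+12 = 17, meets the rule → Group A.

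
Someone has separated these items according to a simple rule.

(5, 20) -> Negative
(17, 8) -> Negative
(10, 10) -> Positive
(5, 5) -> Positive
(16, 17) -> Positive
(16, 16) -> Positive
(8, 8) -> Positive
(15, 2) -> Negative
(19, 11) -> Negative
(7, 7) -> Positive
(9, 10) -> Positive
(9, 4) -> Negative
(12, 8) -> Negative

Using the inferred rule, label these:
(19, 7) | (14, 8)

Negative, Negative

The pattern is that an item is 'Positive' exactly when: |first − second| ≤ 1.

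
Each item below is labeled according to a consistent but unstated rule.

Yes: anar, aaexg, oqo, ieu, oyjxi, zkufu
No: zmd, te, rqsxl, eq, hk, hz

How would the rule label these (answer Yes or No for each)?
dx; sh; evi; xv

No, No, Yes, No

The common property of the 'Yes' items is: has ≥ 2 vowels. No 'No' item has it.
dx: No (0 vowels). sh: No (0 vowels). evi: Yes (2 vowels). xv: No (0 vowels).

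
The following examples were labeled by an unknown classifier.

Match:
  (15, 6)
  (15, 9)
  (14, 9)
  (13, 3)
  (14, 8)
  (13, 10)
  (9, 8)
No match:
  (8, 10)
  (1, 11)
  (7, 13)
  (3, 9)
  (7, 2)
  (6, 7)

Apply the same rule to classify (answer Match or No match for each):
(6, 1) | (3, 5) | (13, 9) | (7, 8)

No match, No match, Match, No match

The classifier is using: first ≥ 9.
(6, 1): first 6 — fails the rule, so No match.
(3, 5): first 3 — fails the rule, so No match.
(13, 9): first 13 — checks out, so Match.
(7, 8): first 7 — fails the rule, so No match.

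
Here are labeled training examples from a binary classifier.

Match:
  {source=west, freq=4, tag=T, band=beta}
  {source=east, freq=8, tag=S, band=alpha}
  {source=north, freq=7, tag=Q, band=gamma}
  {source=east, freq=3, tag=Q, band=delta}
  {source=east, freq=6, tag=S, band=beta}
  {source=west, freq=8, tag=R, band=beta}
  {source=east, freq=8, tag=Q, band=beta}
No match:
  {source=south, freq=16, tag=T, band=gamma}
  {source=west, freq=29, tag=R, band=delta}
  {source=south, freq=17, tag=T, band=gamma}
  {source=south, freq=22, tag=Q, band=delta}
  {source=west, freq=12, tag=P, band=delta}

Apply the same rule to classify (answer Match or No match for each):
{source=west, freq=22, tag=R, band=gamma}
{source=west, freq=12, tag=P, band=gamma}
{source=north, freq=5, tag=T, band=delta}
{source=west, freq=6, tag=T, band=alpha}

No match, No match, Match, Match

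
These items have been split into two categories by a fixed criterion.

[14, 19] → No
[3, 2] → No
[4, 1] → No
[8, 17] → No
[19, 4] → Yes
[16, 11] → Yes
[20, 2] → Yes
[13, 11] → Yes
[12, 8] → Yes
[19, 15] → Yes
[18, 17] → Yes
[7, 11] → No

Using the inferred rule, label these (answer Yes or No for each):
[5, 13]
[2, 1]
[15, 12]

No, No, Yes

The distinguishing property — first > second AND sum ≥ 18 — holds for all the 'Yes' cases and none of the 'No' cases.
[5, 13]: No (5 < 13, 5+13 = 18). [2, 1]: No (2 > 1, 2+1 = 3). [15, 12]: Yes (15 > 12, 15+12 = 27).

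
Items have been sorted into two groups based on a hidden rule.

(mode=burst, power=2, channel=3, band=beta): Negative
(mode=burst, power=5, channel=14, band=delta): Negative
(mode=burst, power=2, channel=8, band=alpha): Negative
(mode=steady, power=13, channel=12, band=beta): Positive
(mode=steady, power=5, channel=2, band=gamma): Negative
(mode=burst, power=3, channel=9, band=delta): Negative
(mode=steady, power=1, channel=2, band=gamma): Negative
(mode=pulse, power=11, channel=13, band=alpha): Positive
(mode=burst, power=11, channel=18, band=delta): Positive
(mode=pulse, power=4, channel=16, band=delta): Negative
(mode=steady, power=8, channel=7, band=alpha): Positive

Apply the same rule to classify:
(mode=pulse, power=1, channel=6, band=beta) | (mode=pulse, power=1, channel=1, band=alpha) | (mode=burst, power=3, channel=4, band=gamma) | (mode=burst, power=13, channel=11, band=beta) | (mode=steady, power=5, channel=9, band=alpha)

Negative, Negative, Negative, Positive, Negative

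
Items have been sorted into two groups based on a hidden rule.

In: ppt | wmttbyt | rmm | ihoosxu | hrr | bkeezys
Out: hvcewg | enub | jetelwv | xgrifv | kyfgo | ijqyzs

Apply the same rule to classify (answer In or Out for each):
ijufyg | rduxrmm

The distinguishing property — has a double letter — holds for all the 'In' cases and none of the 'Out' cases.
ijufyg: no doubled letter, lacks this property → Out. rduxrmm: 'mm' doubled, passes → In.

Out, In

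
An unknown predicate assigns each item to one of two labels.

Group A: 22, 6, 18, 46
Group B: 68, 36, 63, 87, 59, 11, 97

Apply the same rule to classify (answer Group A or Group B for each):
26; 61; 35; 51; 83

Group A, Group B, Group B, Group B, Group B

Comparing the two groups points to one rule — ≡ 2 (mod 4).
26: Group A (26 mod 4 = 2). 61: Group B (61 mod 4 = 1). 35: Group B (35 mod 4 = 3). 51: Group B (51 mod 4 = 3). 83: Group B (83 mod 4 = 3).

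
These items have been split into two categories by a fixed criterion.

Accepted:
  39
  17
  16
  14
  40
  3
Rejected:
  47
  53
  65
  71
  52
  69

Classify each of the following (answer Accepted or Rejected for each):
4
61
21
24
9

Accepted, Rejected, Accepted, Accepted, Accepted

A rule that fits every label: at most 40 — true of each 'Accepted' example, false of each 'Rejected' one.
4 — 4 ≤ 40, hence Accepted.
61 — 61 > 40, hence Rejected.
21 — 21 ≤ 40, hence Accepted.
24 — 24 ≤ 40, hence Accepted.
9 — 9 ≤ 40, hence Accepted.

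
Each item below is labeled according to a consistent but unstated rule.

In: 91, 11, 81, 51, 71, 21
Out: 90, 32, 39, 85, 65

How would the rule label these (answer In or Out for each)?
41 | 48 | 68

One predicate separates the groups cleanly: ends in digit 1.
41: In (last digit 1).
48: Out (last digit 8).
68: Out (last digit 8).

In, Out, Out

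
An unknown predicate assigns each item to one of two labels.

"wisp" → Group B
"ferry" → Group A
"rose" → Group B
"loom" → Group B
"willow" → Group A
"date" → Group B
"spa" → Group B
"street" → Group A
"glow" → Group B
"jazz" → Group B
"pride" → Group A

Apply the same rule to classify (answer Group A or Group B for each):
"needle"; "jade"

Group A, Group B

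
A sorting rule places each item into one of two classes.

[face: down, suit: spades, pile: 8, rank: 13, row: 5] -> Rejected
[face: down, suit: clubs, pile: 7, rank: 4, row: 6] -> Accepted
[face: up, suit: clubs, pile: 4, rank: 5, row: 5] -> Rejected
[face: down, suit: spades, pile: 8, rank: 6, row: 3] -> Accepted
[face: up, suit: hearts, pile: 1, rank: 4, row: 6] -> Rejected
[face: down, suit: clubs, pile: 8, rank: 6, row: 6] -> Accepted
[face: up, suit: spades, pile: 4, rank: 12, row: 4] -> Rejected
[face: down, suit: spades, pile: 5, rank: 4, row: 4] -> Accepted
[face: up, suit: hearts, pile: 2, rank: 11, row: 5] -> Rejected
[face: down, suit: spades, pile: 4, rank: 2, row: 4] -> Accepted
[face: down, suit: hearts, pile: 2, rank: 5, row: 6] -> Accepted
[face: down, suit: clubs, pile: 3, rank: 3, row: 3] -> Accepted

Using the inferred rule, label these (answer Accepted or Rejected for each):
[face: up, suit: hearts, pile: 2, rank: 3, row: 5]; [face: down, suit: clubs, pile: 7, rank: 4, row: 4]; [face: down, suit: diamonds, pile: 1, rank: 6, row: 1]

Rejected, Accepted, Accepted

All 'Accepted' examples share one property — face is down AND rank ≤ 6 — and every 'Rejected' example lacks it.
[face: up, suit: hearts, pile: 2, rank: 3, row: 5]: Rejected (face is up, rank = 3). [face: down, suit: clubs, pile: 7, rank: 4, row: 4]: Accepted (face is down, rank = 4). [face: down, suit: diamonds, pile: 1, rank: 6, row: 1]: Accepted (face is down, rank = 6).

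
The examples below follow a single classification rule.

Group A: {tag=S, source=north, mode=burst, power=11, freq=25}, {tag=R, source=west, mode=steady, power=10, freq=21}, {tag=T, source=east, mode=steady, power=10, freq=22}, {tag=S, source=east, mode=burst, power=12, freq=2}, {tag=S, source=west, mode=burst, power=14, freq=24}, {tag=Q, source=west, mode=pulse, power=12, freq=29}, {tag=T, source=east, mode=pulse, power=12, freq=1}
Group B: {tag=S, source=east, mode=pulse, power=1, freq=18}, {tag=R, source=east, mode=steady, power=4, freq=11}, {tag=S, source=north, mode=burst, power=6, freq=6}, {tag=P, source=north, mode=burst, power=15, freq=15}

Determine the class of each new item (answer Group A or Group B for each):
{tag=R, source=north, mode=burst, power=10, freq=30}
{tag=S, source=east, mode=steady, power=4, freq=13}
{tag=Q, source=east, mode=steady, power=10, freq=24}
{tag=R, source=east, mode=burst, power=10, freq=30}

Every 'Group A' example satisfies: power ≥ 10 AND power ≤ 14. None of the 'Group B' examples do.
{tag=R, source=north, mode=burst, power=10, freq=30}: power = 10 — passes, so Group A.
{tag=S, source=east, mode=steady, power=4, freq=13}: power = 4 — does not fit, so Group B.
{tag=Q, source=east, mode=steady, power=10, freq=24}: power = 10 — passes, so Group A.
{tag=R, source=east, mode=burst, power=10, freq=30}: power = 10 — passes, so Group A.

Group A, Group B, Group A, Group A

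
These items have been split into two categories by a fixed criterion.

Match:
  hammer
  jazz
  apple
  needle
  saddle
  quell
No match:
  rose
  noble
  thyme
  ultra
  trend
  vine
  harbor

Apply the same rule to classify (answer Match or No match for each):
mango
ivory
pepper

No match, No match, Match

A rule that fits every label: has a double letter — true of each 'Match' example, false of each 'No match' one.
mango: No match (no doubled letter). ivory: No match (no doubled letter). pepper: Match ('pp' doubled).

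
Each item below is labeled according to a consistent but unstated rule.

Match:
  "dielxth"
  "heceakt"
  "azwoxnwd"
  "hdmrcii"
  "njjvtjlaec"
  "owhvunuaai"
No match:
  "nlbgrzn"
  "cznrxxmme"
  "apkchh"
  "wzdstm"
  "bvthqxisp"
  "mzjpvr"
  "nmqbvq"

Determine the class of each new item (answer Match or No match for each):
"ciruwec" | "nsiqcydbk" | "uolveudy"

The pattern is that an item is 'Match' exactly when: has ≥ 2 vowels.

Match, No match, Match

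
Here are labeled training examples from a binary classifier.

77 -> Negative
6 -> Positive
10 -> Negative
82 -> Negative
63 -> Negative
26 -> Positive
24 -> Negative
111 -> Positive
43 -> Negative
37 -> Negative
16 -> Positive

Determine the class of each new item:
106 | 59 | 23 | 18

Rule: ≡ 1 (mod 5). This holds for each 'Positive' example and fails for each 'Negative' one.
106: 106 mod 5 = 1 — fits, so Positive.
59: 59 mod 5 = 4 — does not pass, so Negative.
23: 23 mod 5 = 3 — does not pass, so Negative.
18: 18 mod 5 = 3 — does not pass, so Negative.

Positive, Negative, Negative, Negative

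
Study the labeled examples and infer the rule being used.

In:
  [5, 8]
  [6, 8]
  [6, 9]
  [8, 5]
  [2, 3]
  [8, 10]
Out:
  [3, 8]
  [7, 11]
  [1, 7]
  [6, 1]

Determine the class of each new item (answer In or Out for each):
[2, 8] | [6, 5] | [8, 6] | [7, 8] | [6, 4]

The classifier is using: |first − second| ≤ 3.
[2, 8]: |2−8| = 6 — does not pass, so Out.
[6, 5]: |6−5| = 1 — qualifies, so In.
[8, 6]: |8−6| = 2 — qualifies, so In.
[7, 8]: |7−8| = 1 — qualifies, so In.
[6, 4]: |6−4| = 2 — qualifies, so In.

Out, In, In, In, In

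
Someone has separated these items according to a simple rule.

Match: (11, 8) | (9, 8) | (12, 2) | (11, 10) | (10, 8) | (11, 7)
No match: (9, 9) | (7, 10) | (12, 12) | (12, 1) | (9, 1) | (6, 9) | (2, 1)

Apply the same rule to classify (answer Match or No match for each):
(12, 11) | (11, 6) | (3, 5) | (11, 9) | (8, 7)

The common property of the 'Match' items is: first > second AND sum ≥ 14. No 'No match' item has it.

Match, Match, No match, Match, Match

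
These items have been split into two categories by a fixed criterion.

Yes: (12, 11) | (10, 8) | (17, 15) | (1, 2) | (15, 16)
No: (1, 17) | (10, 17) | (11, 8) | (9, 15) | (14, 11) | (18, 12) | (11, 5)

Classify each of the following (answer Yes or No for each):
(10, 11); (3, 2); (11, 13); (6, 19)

A rule that fits every label: |first − second| ≤ 2 — true of each 'Yes' example, false of each 'No' one.
(10, 11) → |10−11| = 1 → Yes.
(3, 2) → |3−2| = 1 → Yes.
(11, 13) → |11−13| = 2 → Yes.
(6, 19) → |6−19| = 13 → No.

Yes, Yes, Yes, No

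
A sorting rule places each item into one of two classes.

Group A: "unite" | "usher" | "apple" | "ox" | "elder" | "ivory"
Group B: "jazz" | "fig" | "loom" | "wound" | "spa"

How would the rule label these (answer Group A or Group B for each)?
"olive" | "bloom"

One predicate separates the groups cleanly: starts with a vowel.
Group A: "olive", since starts with 'o'. Group B: "bloom", since starts with 'b'.

Group A, Group B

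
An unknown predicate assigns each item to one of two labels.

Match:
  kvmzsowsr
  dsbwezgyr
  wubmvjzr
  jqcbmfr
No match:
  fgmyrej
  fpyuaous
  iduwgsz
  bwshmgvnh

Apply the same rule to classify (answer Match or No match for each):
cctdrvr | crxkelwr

Match, Match

The distinguishing property — ends with 'r' — holds for all the 'Match' cases and none of the 'No match' cases.
cctdrvr: ends with 'r' — fits, so Match.
crxkelwr: ends with 'r' — fits, so Match.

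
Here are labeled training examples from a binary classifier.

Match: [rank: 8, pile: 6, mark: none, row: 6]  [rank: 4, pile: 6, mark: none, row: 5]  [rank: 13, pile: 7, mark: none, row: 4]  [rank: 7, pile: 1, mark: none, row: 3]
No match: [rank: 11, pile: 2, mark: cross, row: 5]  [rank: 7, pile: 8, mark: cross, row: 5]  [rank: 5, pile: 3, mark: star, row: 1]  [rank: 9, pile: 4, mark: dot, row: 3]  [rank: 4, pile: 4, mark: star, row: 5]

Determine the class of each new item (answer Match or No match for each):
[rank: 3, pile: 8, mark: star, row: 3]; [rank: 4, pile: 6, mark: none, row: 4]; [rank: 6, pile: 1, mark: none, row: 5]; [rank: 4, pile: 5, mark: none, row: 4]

No match, Match, Match, Match

The pattern is that an item is 'Match' exactly when: mark is none.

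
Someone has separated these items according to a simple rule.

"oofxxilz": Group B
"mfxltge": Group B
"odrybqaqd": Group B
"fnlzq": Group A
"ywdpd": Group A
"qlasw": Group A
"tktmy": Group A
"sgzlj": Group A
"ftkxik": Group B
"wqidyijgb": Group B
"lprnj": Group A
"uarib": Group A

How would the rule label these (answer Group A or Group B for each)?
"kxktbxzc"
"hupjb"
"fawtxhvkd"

Group B, Group A, Group B

A rule that fits every label: length 5 — true of each 'Group A' example, false of each 'Group B' one.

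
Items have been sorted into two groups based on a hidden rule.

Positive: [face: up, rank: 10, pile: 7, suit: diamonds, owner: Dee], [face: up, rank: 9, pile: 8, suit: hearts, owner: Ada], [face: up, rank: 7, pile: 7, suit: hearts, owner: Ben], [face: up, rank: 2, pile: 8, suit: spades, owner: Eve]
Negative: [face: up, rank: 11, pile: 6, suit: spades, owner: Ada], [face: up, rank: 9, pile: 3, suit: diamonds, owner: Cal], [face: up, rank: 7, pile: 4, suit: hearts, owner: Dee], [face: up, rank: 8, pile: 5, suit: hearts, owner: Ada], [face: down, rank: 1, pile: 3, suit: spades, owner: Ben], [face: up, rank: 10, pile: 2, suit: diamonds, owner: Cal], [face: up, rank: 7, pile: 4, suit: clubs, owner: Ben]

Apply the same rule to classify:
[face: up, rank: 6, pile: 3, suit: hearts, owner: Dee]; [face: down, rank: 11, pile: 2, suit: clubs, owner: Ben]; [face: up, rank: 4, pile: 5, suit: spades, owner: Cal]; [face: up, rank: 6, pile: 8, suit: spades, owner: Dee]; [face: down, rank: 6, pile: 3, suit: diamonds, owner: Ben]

Negative, Negative, Negative, Positive, Negative

The classifier is using: pile ≥ 7.
[face: up, rank: 6, pile: 3, suit: hearts, owner: Dee] → pile = 3 → Negative.
[face: down, rank: 11, pile: 2, suit: clubs, owner: Ben] → pile = 2 → Negative.
[face: up, rank: 4, pile: 5, suit: spades, owner: Cal] → pile = 5 → Negative.
[face: up, rank: 6, pile: 8, suit: spades, owner: Dee] → pile = 8 → Positive.
[face: down, rank: 6, pile: 3, suit: diamonds, owner: Ben] → pile = 3 → Negative.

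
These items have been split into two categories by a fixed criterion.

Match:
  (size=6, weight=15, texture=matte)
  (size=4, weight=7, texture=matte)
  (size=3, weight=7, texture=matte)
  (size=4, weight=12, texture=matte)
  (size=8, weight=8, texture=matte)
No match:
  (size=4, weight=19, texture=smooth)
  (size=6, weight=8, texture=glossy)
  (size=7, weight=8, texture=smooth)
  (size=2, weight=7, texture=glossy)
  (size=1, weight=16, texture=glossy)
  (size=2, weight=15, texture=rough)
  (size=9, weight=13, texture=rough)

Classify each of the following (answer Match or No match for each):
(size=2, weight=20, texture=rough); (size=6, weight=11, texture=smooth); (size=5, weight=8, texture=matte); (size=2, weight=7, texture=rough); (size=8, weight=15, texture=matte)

No match, No match, Match, No match, Match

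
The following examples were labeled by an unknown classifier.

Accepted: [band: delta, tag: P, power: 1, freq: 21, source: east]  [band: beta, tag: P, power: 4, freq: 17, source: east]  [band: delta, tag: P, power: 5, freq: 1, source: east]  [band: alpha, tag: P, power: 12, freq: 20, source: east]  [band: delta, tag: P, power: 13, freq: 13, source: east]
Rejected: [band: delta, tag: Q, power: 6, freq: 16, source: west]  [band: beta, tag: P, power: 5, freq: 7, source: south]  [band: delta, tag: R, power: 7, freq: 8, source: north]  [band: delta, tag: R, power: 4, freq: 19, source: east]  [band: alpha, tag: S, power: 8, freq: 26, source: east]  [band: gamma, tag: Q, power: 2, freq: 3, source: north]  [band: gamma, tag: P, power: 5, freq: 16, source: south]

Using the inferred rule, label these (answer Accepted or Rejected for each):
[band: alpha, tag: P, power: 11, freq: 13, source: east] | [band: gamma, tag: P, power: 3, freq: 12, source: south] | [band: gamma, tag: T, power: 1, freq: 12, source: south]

Accepted, Rejected, Rejected

The distinguishing property — tag is P AND source is east — holds for all the 'Accepted' cases and none of the 'Rejected' cases.
[band: alpha, tag: P, power: 11, freq: 13, source: east]: tag is P, source is east — checks out, so Accepted.
[band: gamma, tag: P, power: 3, freq: 12, source: south]: tag is P, source is south — lacks this property, so Rejected.
[band: gamma, tag: T, power: 1, freq: 12, source: south]: tag is T, source is south — lacks this property, so Rejected.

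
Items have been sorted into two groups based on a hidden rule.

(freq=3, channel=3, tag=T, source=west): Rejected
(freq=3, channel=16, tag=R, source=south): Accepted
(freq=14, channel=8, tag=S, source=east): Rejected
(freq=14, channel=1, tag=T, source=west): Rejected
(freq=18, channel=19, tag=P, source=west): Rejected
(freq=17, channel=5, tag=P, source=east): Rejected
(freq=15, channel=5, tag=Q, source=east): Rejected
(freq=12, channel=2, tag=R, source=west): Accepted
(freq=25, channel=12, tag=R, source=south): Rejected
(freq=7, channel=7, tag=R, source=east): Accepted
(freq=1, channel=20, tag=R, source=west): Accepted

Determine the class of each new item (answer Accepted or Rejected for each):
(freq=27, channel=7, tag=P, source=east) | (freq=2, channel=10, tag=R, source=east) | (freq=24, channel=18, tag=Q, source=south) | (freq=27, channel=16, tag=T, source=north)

One predicate separates the groups cleanly: tag is R AND freq ≤ 12.
Rejected: (freq=27, channel=7, tag=P, source=east), since tag is P, freq = 27. Accepted: (freq=2, channel=10, tag=R, source=east), since tag is R, freq = 2. Rejected: (freq=24, channel=18, tag=Q, source=south), since tag is Q, freq = 24. Rejected: (freq=27, channel=16, tag=T, source=north), since tag is T, freq = 27.

Rejected, Accepted, Rejected, Rejected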